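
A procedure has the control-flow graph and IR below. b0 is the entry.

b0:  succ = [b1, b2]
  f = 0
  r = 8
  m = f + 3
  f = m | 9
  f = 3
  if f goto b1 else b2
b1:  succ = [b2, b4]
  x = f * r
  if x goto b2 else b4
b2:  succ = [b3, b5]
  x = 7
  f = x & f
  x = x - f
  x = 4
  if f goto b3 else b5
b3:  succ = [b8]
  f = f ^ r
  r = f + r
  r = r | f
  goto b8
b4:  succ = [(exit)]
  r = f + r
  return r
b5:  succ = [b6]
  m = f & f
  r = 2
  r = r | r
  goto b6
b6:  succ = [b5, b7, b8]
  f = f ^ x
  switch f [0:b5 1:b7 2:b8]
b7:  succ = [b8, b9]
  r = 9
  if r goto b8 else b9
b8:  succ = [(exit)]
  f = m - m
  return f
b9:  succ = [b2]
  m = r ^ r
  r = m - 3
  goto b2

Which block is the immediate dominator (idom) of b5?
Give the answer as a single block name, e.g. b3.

Answer: b2

Analysis:
idom tree: b1←b0 b2←b0 b3←b2 b4←b1 b5←b2 b6←b5 b7←b6 b8←b2 b9←b7
Dom at joins:
  b2: preds {b0,b1,b9}: {b0} ∩ {b0,b1} ∩ {b0,b2,b5,b6,b7,b9} = {b0}; idom=b0
  b5: preds {b2,b6}: {b0,b2} ∩ {b0,b2,b5,b6} = {b0,b2}; idom=b2
  b8: preds {b3,b6,b7}: {b0,b2,b3} ∩ {b0,b2,b5,b6} ∩ {b0,b2,b5,b6,b7} = {b0,b2}; idom=b2

idom(b5) = b2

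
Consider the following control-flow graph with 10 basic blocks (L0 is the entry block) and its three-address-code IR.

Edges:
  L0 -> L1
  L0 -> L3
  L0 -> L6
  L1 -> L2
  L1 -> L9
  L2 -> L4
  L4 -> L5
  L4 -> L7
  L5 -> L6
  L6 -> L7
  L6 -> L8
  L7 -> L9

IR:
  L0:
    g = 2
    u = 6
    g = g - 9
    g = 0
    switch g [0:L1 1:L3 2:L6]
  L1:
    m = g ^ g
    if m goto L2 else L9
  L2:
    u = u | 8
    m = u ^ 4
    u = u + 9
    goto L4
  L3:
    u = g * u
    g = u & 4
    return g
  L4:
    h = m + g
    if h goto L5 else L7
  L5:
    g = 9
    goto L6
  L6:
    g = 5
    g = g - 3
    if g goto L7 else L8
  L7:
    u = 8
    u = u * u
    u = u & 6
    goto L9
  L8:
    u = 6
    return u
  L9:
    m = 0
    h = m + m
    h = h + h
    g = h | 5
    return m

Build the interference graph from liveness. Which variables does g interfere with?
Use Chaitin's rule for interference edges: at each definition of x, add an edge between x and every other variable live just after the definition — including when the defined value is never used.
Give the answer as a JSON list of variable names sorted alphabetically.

Answer: ["m", "u"]

Working:
Block summaries:
  L0: {g,u} / ∅
  L1: {m} / {g}
  L2: {m,u} / {u}
  L3: {g,u} / {g,u}
  L4: {h} / {g,m}
  L5: {g} / ∅
  L6: {g} / ∅
  L7: {u} / ∅
  L8: {u} / ∅
  L9: {g,h,m} / ∅

Backward fixpoint:
  L0: in=∅ out={g,u}
  L1: in={g,u} out={g,u}
  L2: in={g,u} out={g,m}
  L3: in={g,u} out=∅
  L4: in={g,m} out=∅
  L5: in=∅ out=∅
  L6: in=∅ out=∅
  L7: in=∅ out=∅
  L8: in=∅ out=∅
  L9: in=∅ out=∅

Interfere edges:
  g — {m,u}
  h — {m}
  m — {g,h,u}
  u — {g,m}

N(g) = ["m", "u"]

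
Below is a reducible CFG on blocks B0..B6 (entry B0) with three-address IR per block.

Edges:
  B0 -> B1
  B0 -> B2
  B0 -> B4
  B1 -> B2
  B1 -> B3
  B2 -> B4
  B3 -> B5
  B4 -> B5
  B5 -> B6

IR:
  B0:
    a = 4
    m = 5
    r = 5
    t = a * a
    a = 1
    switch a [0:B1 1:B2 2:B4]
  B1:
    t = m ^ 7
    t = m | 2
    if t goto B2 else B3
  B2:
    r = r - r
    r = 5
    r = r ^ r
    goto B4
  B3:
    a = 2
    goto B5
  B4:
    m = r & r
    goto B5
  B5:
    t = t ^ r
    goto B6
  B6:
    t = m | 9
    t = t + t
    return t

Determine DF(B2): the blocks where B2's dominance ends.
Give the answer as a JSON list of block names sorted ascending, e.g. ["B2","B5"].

idom tree: B1←B0 B2←B0 B3←B1 B4←B0 B5←B0 B6←B5
Dom at joins:
  B2: preds {B0,B1}: {B0} ∩ {B0,B1} = {B0}; idom=B0
  B4: preds {B0,B2}: {B0} ∩ {B0,B2} = {B0}; idom=B0
  B5: preds {B3,B4}: {B0,B1,B3} ∩ {B0,B4} = {B0}; idom=B0

Frontier:
  join B2 pred B0: · stop@B0
  join B2 pred B1: B1 stop@B0
  join B4 pred B0: · stop@B0
  join B4 pred B2: B2 stop@B0
  join B5 pred B3: B3→B1 stop@B0
  join B5 pred B4: B4 stop@B0
  DF(B0)=∅
  DF(B1)={B2,B5}
  DF(B2)={B4}
  DF(B3)={B5}
  DF(B4)={B5}
  DF(B5)=∅
  DF(B6)=∅

DF(B2) = ["B4"]

Answer: ["B4"]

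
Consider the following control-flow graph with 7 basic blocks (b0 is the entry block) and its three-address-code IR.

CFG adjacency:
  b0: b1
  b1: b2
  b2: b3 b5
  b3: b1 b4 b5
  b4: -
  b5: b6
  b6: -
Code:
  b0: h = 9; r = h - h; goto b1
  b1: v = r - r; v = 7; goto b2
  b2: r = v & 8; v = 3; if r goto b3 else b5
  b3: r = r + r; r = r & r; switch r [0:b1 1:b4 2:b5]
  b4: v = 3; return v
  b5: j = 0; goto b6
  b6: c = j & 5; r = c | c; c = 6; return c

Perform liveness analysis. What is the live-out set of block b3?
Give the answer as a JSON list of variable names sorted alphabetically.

Answer: ["r"]

Derivation:
Per-block:
  b0: {h,r} / ∅
  b1: {v} / {r}
  b2: {r,v} / {v}
  b3: {r} / {r}
  b4: {v} / ∅
  b5: {j} / ∅
  b6: {c,r} / {j}

Backward fixpoint:
  live b0: ∅→{r}
  live b1: {r}→{v}
  live b2: {v}→{r}
  live b3: {r}→{r}
  live b4: ∅→∅
  live b5: ∅→{j}
  live b6: {j}→∅

live-out(b3) = ["r"]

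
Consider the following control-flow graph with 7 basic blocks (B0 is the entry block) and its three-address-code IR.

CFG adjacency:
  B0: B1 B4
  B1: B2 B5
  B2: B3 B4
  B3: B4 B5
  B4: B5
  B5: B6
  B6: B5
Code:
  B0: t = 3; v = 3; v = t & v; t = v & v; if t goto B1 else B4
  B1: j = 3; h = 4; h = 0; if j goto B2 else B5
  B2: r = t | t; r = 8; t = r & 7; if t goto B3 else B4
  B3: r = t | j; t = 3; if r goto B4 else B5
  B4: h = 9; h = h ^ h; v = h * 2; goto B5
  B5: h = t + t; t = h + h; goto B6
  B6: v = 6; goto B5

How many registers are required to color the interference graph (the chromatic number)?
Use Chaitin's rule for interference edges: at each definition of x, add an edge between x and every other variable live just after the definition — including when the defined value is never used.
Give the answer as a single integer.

Answer: 3

Analysis:
Per-block:
  B0: {t,v} / ∅
  B1: {h,j} / ∅
  B2: {r,t} / {t}
  B3: {r,t} / {j,t}
  B4: {h,v} / ∅
  B5: {h,t} / {t}
  B6: {v} / ∅

Backward fixpoint:
  B0 li=∅ lo={t}
  B1 li={t} lo={j,t}
  B2 li={j,t} lo={j,t}
  B3 li={j,t} lo={t}
  B4 li={t} lo={t}
  B5 li={t} lo={t}
  B6 li={t} lo={t}

Interference:
  h↔{j,t}
  j↔{h,r,t}
  r↔{j,t}
  t↔{h,j,r,v}
  v↔{t}

Chromatic number:
  clique {h,j,t} ⇒ need ≥ 3
  assign h→r2 j→r1 r→r2 t→r0 v→r1 — no edge inside a register ⇒ χ ≤ 3
  χ = 3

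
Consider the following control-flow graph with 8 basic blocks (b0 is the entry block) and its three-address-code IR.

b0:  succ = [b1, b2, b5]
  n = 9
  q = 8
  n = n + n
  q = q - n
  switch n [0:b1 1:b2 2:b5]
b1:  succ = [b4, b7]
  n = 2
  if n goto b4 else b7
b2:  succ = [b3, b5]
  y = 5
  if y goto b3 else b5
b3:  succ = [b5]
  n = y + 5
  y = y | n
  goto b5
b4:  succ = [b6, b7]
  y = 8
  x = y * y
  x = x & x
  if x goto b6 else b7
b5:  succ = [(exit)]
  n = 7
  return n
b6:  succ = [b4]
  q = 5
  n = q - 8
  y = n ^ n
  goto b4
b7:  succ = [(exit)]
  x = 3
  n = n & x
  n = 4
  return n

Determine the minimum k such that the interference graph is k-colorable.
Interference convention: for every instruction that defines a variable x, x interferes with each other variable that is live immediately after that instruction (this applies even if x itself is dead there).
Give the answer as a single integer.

def/use:
  b0: {n,q} / ∅
  b1: {n} / ∅
  b2: {y} / ∅
  b3: {n,y} / {y}
  b4: {x,y} / ∅
  b5: {n} / ∅
  b6: {n,q,y} / ∅
  b7: {n,x} / {n}

Live sets:
  live b0: ∅→∅
  live b1: ∅→{n}
  live b2: ∅→{y}
  live b3: {y}→∅
  live b4: {n}→{n}
  live b5: ∅→∅
  live b6: ∅→{n}
  live b7: {n}→∅

Interference:
  n↔{q,x,y}
  q↔{n}
  x↔{n}
  y↔{n}

Colouring:
  clique {n,q} ⇒ need ≥ 2
  assign n→r0 q→r1 x→r1 y→r1 — no edge inside a register ⇒ χ ≤ 2
  χ = 2

Answer: 2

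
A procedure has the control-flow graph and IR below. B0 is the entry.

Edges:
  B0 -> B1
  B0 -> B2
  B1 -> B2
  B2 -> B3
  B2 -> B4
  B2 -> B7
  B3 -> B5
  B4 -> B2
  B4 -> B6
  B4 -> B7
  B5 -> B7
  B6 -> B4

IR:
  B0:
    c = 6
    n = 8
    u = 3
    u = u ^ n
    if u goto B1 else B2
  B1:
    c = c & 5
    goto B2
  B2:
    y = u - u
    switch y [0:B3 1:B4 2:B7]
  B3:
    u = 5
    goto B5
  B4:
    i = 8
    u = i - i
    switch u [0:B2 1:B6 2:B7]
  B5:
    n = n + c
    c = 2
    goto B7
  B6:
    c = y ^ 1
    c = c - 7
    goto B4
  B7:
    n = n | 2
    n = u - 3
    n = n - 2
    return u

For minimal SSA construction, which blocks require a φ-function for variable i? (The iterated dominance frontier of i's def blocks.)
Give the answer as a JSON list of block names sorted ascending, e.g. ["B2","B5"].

Answer: ["B2", "B4", "B7"]

Working:
idom tree: B1←B0 B2←B0 B3←B2 B4←B2 B5←B3 B6←B4 B7←B2
Join-block Dom:
  B2: preds {B0,B1,B4}: {B0} ∩ {B0,B1} ∩ {B0,B2,B4} = {B0}; idom=B0
  B4: preds {B2,B6}: {B0,B2} ∩ {B0,B2,B4,B6} = {B0,B2}; idom=B2
  B7: preds {B2,B4,B5}: {B0,B2} ∩ {B0,B2,B4} ∩ {B0,B2,B3,B5} = {B0,B2}; idom=B2

Frontier:
  join B2 pred B0: · stop@B0
  join B2 pred B1: B1 stop@B0
  join B2 pred B4: B4→B2 stop@B0
  join B4 pred B2: · stop@B2
  join B4 pred B6: B6→B4 stop@B2
  join B7 pred B2: · stop@B2
  join B7 pred B4: B4 stop@B2
  join B7 pred B5: B5→B3 stop@B2
  B0: DF=∅
  B1: DF={B2}
  B2: DF={B2}
  B3: DF={B7}
  B4: DF={B2,B4,B7}
  B5: DF={B7}
  B6: DF={B4}
  B7: DF=∅

φ for i: defs {B4}
  DF⁺ = {B2,B4,B7}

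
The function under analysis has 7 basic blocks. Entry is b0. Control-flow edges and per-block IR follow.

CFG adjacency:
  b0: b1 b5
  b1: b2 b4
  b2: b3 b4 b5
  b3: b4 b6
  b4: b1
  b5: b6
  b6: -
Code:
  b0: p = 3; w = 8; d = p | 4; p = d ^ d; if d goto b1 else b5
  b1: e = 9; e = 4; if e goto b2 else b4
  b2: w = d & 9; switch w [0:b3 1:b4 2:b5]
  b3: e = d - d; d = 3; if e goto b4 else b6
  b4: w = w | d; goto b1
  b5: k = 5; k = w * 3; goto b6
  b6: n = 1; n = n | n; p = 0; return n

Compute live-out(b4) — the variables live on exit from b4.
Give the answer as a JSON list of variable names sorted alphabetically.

Answer: ["d", "w"]

Working:
Block summaries:
  b0 def {d,p,w} use ∅
  b1 def {e} use ∅
  b2 def {w} use {d}
  b3 def {d,e} use {d}
  b4 def {w} use {d,w}
  b5 def {k} use {w}
  b6 def {n,p} use ∅

Live sets:
  live b0: ∅→{d,w}
  live b1: {d,w}→{d,w}
  live b2: {d}→{d,w}
  live b3: {d,w}→{d,w}
  live b4: {d,w}→{d,w}
  live b5: {w}→∅
  live b6: ∅→∅

live-out(b4) = ["d", "w"]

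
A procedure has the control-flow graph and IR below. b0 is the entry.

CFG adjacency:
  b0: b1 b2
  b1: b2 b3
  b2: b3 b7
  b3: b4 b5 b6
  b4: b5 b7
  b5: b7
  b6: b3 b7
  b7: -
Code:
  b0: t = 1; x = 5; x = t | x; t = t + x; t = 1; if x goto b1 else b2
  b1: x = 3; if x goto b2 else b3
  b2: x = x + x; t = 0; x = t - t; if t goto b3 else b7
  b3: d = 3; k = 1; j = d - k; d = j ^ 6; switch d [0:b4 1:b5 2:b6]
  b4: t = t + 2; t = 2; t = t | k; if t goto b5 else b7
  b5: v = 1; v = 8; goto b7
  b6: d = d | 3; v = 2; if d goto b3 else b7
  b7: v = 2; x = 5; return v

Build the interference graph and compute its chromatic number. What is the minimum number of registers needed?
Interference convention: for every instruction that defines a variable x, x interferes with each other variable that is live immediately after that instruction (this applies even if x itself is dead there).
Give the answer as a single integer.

Answer: 3

Derivation:
def/use:
  b0: def={t,x} ue=∅
  b1: def={x} ue=∅
  b2: def={t,x} ue={x}
  b3: def={d,j,k} ue=∅
  b4: def={t} ue={k,t}
  b5: def={v} ue=∅
  b6: def={d,v} ue={d}
  b7: def={v,x} ue=∅

Liveness:
  b0 li=∅ lo={t,x}
  b1 li={t} lo={t,x}
  b2 li={x} lo={t}
  b3 li={t} lo={d,k,t}
  b4 li={k,t} lo=∅
  b5 li=∅ lo=∅
  b6 li={d,t} lo={t}
  b7 li=∅ lo=∅

Conflict graph:
  d: {k,t,v}
  j: {k,t}
  k: {d,j,t}
  t: {d,j,k,v,x}
  v: {d,t,x}
  x: {t,v}

Colouring:
  clique {d,k,t} ⇒ need ≥ 3
  3-colouring: R0={t}  R1={d,j,x}  R2={k,v}
  χ = 3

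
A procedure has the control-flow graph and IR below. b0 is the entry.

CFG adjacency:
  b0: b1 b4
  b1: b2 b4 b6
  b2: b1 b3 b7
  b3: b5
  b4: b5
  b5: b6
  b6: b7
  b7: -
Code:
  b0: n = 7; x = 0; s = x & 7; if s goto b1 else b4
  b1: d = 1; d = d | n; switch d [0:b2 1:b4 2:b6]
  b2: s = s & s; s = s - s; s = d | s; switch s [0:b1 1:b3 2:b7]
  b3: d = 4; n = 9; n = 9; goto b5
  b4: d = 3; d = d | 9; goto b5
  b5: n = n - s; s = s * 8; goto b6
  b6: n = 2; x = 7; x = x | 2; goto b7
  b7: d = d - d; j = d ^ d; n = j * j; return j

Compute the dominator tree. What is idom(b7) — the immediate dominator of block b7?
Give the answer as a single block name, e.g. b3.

Answer: b0

Working:
idom tree: b1←b0 b2←b1 b3←b2 b4←b0 b5←b0 b6←b0 b7←b0
Dom at joins:
  b1: preds {b0,b2}: {b0} ∩ {b0,b1,b2} = {b0}; idom=b0
  b4: preds {b0,b1}: {b0} ∩ {b0,b1} = {b0}; idom=b0
  b5: preds {b3,b4}: {b0,b1,b2,b3} ∩ {b0,b4} = {b0}; idom=b0
  b6: preds {b1,b5}: {b0,b1} ∩ {b0,b5} = {b0}; idom=b0
  b7: preds {b2,b6}: {b0,b1,b2} ∩ {b0,b6} = {b0}; idom=b0

idom(b7) = b0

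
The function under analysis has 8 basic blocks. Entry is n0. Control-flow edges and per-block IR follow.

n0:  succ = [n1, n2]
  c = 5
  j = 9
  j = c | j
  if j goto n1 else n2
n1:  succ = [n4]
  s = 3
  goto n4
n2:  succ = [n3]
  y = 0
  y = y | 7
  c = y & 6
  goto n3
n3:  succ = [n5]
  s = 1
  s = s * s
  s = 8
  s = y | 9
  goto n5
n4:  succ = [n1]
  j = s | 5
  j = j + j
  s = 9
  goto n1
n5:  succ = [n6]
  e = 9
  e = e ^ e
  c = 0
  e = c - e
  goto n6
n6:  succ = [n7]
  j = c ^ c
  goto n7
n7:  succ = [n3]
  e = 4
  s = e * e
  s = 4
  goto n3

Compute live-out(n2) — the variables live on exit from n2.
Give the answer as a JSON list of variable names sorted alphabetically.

def/use:
  n0: {c,j} / ∅
  n1: {s} / ∅
  n2: {c,y} / ∅
  n3: {s} / {y}
  n4: {j,s} / {s}
  n5: {c,e} / ∅
  n6: {j} / {c}
  n7: {e,s} / ∅

Backward fixpoint:
  n0 li=∅ lo=∅
  n1 li=∅ lo={s}
  n2 li=∅ lo={y}
  n3 li={y} lo={y}
  n4 li={s} lo=∅
  n5 li={y} lo={c,y}
  n6 li={c,y} lo={y}
  n7 li={y} lo={y}

live-out(n2) = ["y"]

Answer: ["y"]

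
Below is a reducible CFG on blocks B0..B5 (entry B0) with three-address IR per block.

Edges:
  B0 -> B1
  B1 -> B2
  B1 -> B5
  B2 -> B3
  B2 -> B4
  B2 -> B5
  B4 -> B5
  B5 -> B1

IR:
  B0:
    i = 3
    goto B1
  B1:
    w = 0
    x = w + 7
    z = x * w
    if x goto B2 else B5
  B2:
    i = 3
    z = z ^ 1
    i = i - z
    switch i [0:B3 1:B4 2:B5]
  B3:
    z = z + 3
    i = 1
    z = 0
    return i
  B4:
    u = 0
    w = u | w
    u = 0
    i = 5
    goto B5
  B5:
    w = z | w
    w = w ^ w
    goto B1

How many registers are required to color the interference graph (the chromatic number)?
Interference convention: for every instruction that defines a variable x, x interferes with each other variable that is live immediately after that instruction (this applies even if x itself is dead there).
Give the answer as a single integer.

Answer: 3

Analysis:
def/use:
  B0: {i} / ∅
  B1: {w,x,z} / ∅
  B2: {i,z} / {z}
  B3: {i,z} / {z}
  B4: {i,u,w} / {w}
  B5: {w} / {w,z}

Liveness:
  live B0: ∅→∅
  live B1: ∅→{w,z}
  live B2: {w,z}→{w,z}
  live B3: {z}→∅
  live B4: {w,z}→{w,z}
  live B5: {w,z}→∅

Interference:
  i↔{w,z}
  u↔{w,z}
  w↔{i,u,x,z}
  x↔{w,z}
  z↔{i,u,w,x}

Chromatic number:
  lower bound: {i,w,z} mutually conflict ⇒ χ ≥ 3
  3-colouring: R0={w}  R1={z}  R2={i,u,x}
  χ = 3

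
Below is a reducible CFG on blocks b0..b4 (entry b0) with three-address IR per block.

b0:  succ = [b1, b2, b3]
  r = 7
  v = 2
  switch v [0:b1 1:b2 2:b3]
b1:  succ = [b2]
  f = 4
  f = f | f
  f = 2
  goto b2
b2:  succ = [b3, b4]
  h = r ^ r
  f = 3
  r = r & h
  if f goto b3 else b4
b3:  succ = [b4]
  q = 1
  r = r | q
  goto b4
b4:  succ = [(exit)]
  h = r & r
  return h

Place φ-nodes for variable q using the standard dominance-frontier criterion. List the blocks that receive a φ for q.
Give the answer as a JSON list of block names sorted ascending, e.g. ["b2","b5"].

idom tree: b1←b0 b2←b0 b3←b0 b4←b0
Dom∩ at merges:
  b2: preds {b0,b1}: {b0} ∩ {b0,b1} = {b0}; idom=b0
  b3: preds {b0,b2}: {b0} ∩ {b0,b2} = {b0}; idom=b0
  b4: preds {b2,b3}: {b0,b2} ∩ {b0,b3} = {b0}; idom=b0

Frontier:
  join b2 pred b0: · stop@b0
  join b2 pred b1: b1 stop@b0
  join b3 pred b0: · stop@b0
  join b3 pred b2: b2 stop@b0
  join b4 pred b2: b2 stop@b0
  join b4 pred b3: b3 stop@b0
  b0: DF=∅
  b1: DF={b2}
  b2: DF={b3,b4}
  b3: DF={b4}
  b4: DF=∅

φ for q: defs {b3}
  DF⁺ = {b4}

Answer: ["b4"]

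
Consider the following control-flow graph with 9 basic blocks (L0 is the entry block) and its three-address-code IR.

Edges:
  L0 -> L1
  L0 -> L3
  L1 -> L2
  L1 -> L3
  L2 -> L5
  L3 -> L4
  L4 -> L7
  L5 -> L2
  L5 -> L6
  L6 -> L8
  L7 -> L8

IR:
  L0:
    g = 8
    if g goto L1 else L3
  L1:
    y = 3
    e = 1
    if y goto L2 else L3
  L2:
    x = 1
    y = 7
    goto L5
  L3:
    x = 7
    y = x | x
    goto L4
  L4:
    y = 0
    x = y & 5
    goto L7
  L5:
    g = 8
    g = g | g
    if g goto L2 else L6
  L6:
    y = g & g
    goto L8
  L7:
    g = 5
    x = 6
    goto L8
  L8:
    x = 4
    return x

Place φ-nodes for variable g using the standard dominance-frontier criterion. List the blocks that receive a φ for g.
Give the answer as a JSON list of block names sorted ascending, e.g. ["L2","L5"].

Answer: ["L2", "L8"]

Analysis:
idom tree: L1←L0 L2←L1 L3←L0 L4←L3 L5←L2 L6←L5 L7←L4 L8←L0
Dom∩ at merges:
  L2: preds {L1,L5}: {L0,L1} ∩ {L0,L1,L2,L5} = {L0,L1}; idom=L1
  L3: preds {L0,L1}: {L0} ∩ {L0,L1} = {L0}; idom=L0
  L8: preds {L6,L7}: {L0,L1,L2,L5,L6} ∩ {L0,L3,L4,L7} = {L0}; idom=L0

Frontier:
  L2←L1: walk · to L1
  L2←L5: walk L5→L2 to L1
  L3←L0: walk · to L0
  L3←L1: walk L1 to L0
  L8←L6: walk L6→L5→L2→L1 to L0
  L8←L7: walk L7→L4→L3 to L0
  L0: DF=∅
  L1: DF={L3,L8}
  L2: DF={L2,L8}
  L3: DF={L8}
  L4: DF={L8}
  L5: DF={L2,L8}
  L6: DF={L8}
  L7: DF={L8}
  L8: DF=∅

φ for g: defs {L0,L5,L7}
  DF⁺ = {L2,L8}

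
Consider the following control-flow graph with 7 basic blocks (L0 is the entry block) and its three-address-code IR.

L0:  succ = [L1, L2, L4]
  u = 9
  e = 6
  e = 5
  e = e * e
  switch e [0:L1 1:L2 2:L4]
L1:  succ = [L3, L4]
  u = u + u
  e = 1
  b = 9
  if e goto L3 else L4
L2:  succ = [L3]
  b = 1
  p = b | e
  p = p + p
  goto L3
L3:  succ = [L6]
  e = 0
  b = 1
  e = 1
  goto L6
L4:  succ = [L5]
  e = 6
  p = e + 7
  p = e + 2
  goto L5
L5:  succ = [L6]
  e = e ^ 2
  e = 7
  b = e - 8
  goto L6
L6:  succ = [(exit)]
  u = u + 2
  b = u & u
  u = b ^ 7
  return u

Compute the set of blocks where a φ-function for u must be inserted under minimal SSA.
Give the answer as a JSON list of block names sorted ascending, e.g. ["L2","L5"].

Answer: ["L3", "L4", "L6"]

Working:
idom tree: L1←L0 L2←L0 L3←L0 L4←L0 L5←L4 L6←L0
Dom at joins:
  L3: preds {L1,L2}: {L0,L1} ∩ {L0,L2} = {L0}; idom=L0
  L4: preds {L0,L1}: {L0} ∩ {L0,L1} = {L0}; idom=L0
  L6: preds {L3,L5}: {L0,L3} ∩ {L0,L4,L5} = {L0}; idom=L0

DF derivation:
  join L3 pred L1: L1 stop@L0
  join L3 pred L2: L2 stop@L0
  join L4 pred L0: · stop@L0
  join L4 pred L1: L1 stop@L0
  join L6 pred L3: L3 stop@L0
  join L6 pred L5: L5→L4 stop@L0
  L0: DF=∅
  L1: DF={L3,L4}
  L2: DF={L3}
  L3: DF={L6}
  L4: DF={L6}
  L5: DF={L6}
  L6: DF=∅

φ for u: defs {L0,L1,L6}
  DF⁺ = {L3,L4,L6}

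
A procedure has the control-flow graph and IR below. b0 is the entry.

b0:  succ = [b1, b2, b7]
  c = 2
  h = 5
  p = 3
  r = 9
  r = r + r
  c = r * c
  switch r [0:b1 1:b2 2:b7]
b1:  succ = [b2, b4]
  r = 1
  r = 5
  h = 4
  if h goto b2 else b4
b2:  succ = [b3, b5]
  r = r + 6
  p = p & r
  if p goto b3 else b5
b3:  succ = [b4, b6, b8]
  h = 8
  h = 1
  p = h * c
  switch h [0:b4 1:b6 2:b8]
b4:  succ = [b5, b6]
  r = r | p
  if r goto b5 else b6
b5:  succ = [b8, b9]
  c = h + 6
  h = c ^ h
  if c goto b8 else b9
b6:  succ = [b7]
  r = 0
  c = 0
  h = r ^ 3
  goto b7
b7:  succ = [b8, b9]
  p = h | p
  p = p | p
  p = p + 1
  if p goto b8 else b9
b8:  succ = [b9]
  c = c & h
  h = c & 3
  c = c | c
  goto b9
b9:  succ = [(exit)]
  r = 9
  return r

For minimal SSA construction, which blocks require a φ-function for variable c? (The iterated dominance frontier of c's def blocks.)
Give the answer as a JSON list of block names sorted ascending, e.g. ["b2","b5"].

idom tree: b1←b0 b2←b0 b3←b2 b4←b0 b5←b0 b6←b0 b7←b0 b8←b0 b9←b0
Dom∩ at merges:
  b2: preds {b0,b1}: {b0} ∩ {b0,b1} = {b0}; idom=b0
  b4: preds {b1,b3}: {b0,b1} ∩ {b0,b2,b3} = {b0}; idom=b0
  b5: preds {b2,b4}: {b0,b2} ∩ {b0,b4} = {b0}; idom=b0
  b6: preds {b3,b4}: {b0,b2,b3} ∩ {b0,b4} = {b0}; idom=b0
  b7: preds {b0,b6}: {b0} ∩ {b0,b6} = {b0}; idom=b0
  b8: preds {b3,b5,b7}: {b0,b2,b3} ∩ {b0,b5} ∩ {b0,b7} = {b0}; idom=b0
  b9: preds {b5,b7,b8}: {b0,b5} ∩ {b0,b7} ∩ {b0,b8} = {b0}; idom=b0

DF derivation:
  b2←b0: walk · to b0
  b2←b1: walk b1 to b0
  b4←b1: walk b1 to b0
  b4←b3: walk b3→b2 to b0
  b5←b2: walk b2 to b0
  b5←b4: walk b4 to b0
  b6←b3: walk b3→b2 to b0
  b6←b4: walk b4 to b0
  b7←b0: walk · to b0
  b7←b6: walk b6 to b0
  b8←b3: walk b3→b2 to b0
  b8←b5: walk b5 to b0
  b8←b7: walk b7 to b0
  b9←b5: walk b5 to b0
  b9←b7: walk b7 to b0
  b9←b8: walk b8 to b0
  b0 → ∅
  b1 → {b2,b4}
  b2 → {b4,b5,b6,b8}
  b3 → {b4,b6,b8}
  b4 → {b5,b6}
  b5 → {b8,b9}
  b6 → {b7}
  b7 → {b8,b9}
  b8 → {b9}
  b9 → ∅

φ for c: defs {b0,b5,b6,b8}
  DF⁺ = {b7,b8,b9}

Answer: ["b7", "b8", "b9"]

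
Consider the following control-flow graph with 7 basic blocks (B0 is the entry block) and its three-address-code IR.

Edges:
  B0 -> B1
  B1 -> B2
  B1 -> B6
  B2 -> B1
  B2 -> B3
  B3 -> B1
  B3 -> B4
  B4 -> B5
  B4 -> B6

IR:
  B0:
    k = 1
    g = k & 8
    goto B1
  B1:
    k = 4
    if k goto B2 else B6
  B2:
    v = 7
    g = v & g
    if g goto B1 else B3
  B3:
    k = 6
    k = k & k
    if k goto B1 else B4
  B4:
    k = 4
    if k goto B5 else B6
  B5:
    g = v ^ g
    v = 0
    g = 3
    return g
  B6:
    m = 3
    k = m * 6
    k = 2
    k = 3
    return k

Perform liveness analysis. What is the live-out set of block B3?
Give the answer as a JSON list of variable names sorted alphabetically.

Block summaries:
  B0: def={g,k} ue=∅
  B1: def={k} ue=∅
  B2: def={g,v} ue={g}
  B3: def={k} ue=∅
  B4: def={k} ue=∅
  B5: def={g,v} ue={g,v}
  B6: def={k,m} ue=∅

Live sets:
  B0 li=∅ lo={g}
  B1 li={g} lo={g}
  B2 li={g} lo={g,v}
  B3 li={g,v} lo={g,v}
  B4 li={g,v} lo={g,v}
  B5 li={g,v} lo=∅
  B6 li=∅ lo=∅

live-out(B3) = ["g", "v"]

Answer: ["g", "v"]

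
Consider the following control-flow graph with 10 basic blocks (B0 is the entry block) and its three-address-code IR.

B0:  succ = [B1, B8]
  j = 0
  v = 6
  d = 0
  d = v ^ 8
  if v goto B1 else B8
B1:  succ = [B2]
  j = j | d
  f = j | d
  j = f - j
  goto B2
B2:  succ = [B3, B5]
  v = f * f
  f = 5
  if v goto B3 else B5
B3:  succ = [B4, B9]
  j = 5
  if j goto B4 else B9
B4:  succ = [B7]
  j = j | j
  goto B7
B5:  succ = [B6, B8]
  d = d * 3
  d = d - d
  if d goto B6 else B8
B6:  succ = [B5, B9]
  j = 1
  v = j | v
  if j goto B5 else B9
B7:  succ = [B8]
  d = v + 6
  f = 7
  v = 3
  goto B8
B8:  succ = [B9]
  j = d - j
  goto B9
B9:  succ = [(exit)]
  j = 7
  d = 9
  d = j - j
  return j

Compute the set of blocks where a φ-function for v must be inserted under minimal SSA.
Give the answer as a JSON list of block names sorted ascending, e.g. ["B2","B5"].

idom tree: B1←B0 B2←B1 B3←B2 B4←B3 B5←B2 B6←B5 B7←B4 B8←B0 B9←B0
Dom at joins:
  B5: preds {B2,B6}: {B0,B1,B2} ∩ {B0,B1,B2,B5,B6} = {B0,B1,B2}; idom=B2
  B8: preds {B0,B5,B7}: {B0} ∩ {B0,B1,B2,B5} ∩ {B0,B1,B2,B3,B4,B7} = {B0}; idom=B0
  B9: preds {B3,B6,B8}: {B0,B1,B2,B3} ∩ {B0,B1,B2,B5,B6} ∩ {B0,B8} = {B0}; idom=B0

Frontier:
  join B5 pred B2: · stop@B2
  join B5 pred B6: B6→B5 stop@B2
  join B8 pred B0: · stop@B0
  join B8 pred B5: B5→B2→B1 stop@B0
  join B8 pred B7: B7→B4→B3→B2→B1 stop@B0
  join B9 pred B3: B3→B2→B1 stop@B0
  join B9 pred B6: B6→B5→B2→B1 stop@B0
  join B9 pred B8: B8 stop@B0
  B0: DF=∅
  B1: DF={B8,B9}
  B2: DF={B8,B9}
  B3: DF={B8,B9}
  B4: DF={B8}
  B5: DF={B5,B8,B9}
  B6: DF={B5,B9}
  B7: DF={B8}
  B8: DF={B9}
  B9: DF=∅

φ for v: defs {B0,B2,B6,B7}
  DF⁺ = {B5,B8,B9}

Answer: ["B5", "B8", "B9"]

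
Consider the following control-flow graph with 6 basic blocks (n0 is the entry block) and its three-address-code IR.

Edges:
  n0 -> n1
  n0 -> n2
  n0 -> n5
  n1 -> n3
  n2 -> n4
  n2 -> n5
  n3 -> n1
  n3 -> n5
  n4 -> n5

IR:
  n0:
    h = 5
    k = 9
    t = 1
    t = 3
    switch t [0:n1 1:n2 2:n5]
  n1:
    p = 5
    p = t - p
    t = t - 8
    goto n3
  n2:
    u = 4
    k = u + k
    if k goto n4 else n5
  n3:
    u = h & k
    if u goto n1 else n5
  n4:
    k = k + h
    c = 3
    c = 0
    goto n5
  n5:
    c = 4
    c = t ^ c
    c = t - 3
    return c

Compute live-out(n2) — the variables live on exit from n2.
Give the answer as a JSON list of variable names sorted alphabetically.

Answer: ["h", "k", "t"]

Derivation:
Block summaries:
  n0 def {h,k,t} use ∅
  n1 def {p,t} use {t}
  n2 def {k,u} use {k}
  n3 def {u} use {h,k}
  n4 def {c,k} use {h,k}
  n5 def {c} use {t}

Liveness:
  n0 li=∅ lo={h,k,t}
  n1 li={h,k,t} lo={h,k,t}
  n2 li={h,k,t} lo={h,k,t}
  n3 li={h,k,t} lo={h,k,t}
  n4 li={h,k,t} lo={t}
  n5 li={t} lo=∅

live-out(n2) = ["h", "k", "t"]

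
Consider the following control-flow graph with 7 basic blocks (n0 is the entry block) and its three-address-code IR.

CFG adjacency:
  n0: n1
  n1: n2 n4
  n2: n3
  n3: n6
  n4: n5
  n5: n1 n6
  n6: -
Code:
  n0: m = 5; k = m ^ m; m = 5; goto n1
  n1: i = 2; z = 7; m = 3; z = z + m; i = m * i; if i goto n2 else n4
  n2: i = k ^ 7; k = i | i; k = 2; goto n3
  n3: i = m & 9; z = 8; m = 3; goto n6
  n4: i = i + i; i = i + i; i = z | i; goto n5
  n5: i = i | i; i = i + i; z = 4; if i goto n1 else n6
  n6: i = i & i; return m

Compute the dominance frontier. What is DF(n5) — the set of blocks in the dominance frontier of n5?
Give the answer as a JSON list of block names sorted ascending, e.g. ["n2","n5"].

idom tree: n1←n0 n2←n1 n3←n2 n4←n1 n5←n4 n6←n1
Dom∩ at merges:
  n1: preds {n0,n5}: {n0} ∩ {n0,n1,n4,n5} = {n0}; idom=n0
  n6: preds {n3,n5}: {n0,n1,n2,n3} ∩ {n0,n1,n4,n5} = {n0,n1}; idom=n1

Frontier:
  join n1 pred n0: · stop@n0
  join n1 pred n5: n5→n4→n1 stop@n0
  join n6 pred n3: n3→n2 stop@n1
  join n6 pred n5: n5→n4 stop@n1
  n0: DF=∅
  n1: DF={n1}
  n2: DF={n6}
  n3: DF={n6}
  n4: DF={n1,n6}
  n5: DF={n1,n6}
  n6: DF=∅

DF(n5) = ["n1", "n6"]

Answer: ["n1", "n6"]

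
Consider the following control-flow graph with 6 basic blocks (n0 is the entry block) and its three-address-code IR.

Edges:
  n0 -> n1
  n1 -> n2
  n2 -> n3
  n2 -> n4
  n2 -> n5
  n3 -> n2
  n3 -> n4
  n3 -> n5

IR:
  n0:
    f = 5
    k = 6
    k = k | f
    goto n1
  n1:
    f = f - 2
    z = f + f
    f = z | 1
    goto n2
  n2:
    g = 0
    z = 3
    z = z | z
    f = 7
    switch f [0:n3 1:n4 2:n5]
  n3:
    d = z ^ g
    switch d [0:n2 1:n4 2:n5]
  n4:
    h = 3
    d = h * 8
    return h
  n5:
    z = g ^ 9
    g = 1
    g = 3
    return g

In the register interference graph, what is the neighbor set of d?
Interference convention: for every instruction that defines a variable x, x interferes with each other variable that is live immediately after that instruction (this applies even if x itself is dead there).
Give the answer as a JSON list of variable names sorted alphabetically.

Answer: ["g", "h"]

Working:
def/use:
  n0: {f,k} / ∅
  n1: {f,z} / {f}
  n2: {f,g,z} / ∅
  n3: {d} / {g,z}
  n4: {d,h} / ∅
  n5: {g,z} / {g}

Backward fixpoint:
  n0 li=∅ lo={f}
  n1 li={f} lo=∅
  n2 li=∅ lo={g,z}
  n3 li={g,z} lo={g}
  n4 li=∅ lo=∅
  n5 li={g} lo=∅

Interfere edges:
  d↔{g,h}
  f↔{g,k,z}
  g↔{d,f,z}
  h↔{d}
  k↔{f}
  z↔{f,g}

N(d) = ["g", "h"]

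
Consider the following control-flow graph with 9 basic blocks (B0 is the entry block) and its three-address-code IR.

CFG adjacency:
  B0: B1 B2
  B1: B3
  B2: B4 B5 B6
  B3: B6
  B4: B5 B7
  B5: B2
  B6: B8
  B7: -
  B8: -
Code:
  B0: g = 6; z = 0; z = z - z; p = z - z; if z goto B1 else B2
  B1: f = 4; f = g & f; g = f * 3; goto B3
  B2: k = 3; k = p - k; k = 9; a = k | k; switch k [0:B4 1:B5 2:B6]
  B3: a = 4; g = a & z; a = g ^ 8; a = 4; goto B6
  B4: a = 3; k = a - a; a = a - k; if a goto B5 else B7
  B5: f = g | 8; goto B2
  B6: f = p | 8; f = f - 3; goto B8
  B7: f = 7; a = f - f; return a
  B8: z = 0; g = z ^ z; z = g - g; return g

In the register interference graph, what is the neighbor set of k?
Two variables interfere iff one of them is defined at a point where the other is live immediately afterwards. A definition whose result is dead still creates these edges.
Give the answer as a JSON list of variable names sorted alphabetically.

def/use:
  B0: def={g,p,z} ue=∅
  B1: def={f,g} ue={g}
  B2: def={a,k} ue={p}
  B3: def={a,g} ue={z}
  B4: def={a,k} ue=∅
  B5: def={f} ue={g}
  B6: def={f} ue={p}
  B7: def={a,f} ue=∅
  B8: def={g,z} ue=∅

Live sets:
  B0 li=∅ lo={g,p,z}
  B1 li={g,p,z} lo={p,z}
  B2 li={g,p} lo={g,p}
  B3 li={p,z} lo={p}
  B4 li={g,p} lo={g,p}
  B5 li={g,p} lo={g,p}
  B6 li={p} lo=∅
  B7 li=∅ lo=∅
  B8 li=∅ lo=∅

Interfere edges:
  a: {g,k,p,z}
  f: {g,p,z}
  g: {a,f,k,p,z}
  k: {a,g,p}
  p: {a,f,g,k,z}
  z: {a,f,g,p}

N(k) = ["a", "g", "p"]

Answer: ["a", "g", "p"]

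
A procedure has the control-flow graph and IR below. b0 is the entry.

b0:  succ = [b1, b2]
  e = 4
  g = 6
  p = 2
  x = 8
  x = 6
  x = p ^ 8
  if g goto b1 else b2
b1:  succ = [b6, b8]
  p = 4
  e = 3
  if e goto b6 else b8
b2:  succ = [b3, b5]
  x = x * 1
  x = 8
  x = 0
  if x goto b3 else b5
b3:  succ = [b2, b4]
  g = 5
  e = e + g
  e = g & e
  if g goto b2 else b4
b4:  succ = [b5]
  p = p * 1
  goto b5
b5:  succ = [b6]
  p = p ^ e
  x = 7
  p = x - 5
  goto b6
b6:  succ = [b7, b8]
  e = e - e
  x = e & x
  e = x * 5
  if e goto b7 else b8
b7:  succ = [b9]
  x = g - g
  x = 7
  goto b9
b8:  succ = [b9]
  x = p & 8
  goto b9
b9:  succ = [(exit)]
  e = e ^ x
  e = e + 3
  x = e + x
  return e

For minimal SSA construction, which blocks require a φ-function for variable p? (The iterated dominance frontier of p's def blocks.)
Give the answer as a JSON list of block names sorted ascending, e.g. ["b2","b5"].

idom tree: b1←b0 b2←b0 b3←b2 b4←b3 b5←b2 b6←b0 b7←b6 b8←b0 b9←b0
Join-block Dom:
  b2: preds {b0,b3}: {b0} ∩ {b0,b2,b3} = {b0}; idom=b0
  b5: preds {b2,b4}: {b0,b2} ∩ {b0,b2,b3,b4} = {b0,b2}; idom=b2
  b6: preds {b1,b5}: {b0,b1} ∩ {b0,b2,b5} = {b0}; idom=b0
  b8: preds {b1,b6}: {b0,b1} ∩ {b0,b6} = {b0}; idom=b0
  b9: preds {b7,b8}: {b0,b6,b7} ∩ {b0,b8} = {b0}; idom=b0

DF walk-up:
  join b2 pred b0: · stop@b0
  join b2 pred b3: b3→b2 stop@b0
  join b5 pred b2: · stop@b2
  join b5 pred b4: b4→b3 stop@b2
  join b6 pred b1: b1 stop@b0
  join b6 pred b5: b5→b2 stop@b0
  join b8 pred b1: b1 stop@b0
  join b8 pred b6: b6 stop@b0
  join b9 pred b7: b7→b6 stop@b0
  join b9 pred b8: b8 stop@b0
  DF(b0)=∅
  DF(b1)={b6,b8}
  DF(b2)={b2,b6}
  DF(b3)={b2,b5}
  DF(b4)={b5}
  DF(b5)={b6}
  DF(b6)={b8,b9}
  DF(b7)={b9}
  DF(b8)={b9}
  DF(b9)=∅

φ for p: defs {b0,b1,b4,b5}
  DF⁺ = {b5,b6,b8,b9}

Answer: ["b5", "b6", "b8", "b9"]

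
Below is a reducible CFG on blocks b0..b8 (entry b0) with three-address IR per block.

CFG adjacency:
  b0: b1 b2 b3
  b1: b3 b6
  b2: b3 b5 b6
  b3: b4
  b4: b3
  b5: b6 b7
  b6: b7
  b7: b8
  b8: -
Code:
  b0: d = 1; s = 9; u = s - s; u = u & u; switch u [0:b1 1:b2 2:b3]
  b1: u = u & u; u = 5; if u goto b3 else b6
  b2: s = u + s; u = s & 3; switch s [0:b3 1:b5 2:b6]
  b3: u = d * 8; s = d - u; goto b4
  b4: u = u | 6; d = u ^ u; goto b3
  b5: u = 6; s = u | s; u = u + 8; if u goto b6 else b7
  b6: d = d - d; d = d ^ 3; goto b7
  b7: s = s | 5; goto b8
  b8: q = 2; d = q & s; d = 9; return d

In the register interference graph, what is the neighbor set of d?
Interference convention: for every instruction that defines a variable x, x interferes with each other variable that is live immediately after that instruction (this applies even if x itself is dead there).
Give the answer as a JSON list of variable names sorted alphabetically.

Answer: ["s", "u"]

Analysis:
Per-block:
  b0: {d,s,u} / ∅
  b1: {u} / {u}
  b2: {s,u} / {s,u}
  b3: {s,u} / {d}
  b4: {d,u} / {u}
  b5: {s,u} / {s}
  b6: {d} / {d}
  b7: {s} / {s}
  b8: {d,q} / {s}

Backward fixpoint:
  b0: in=∅ out={d,s,u}
  b1: in={d,s,u} out={d,s}
  b2: in={d,s,u} out={d,s}
  b3: in={d} out={u}
  b4: in={u} out={d}
  b5: in={d,s} out={d,s}
  b6: in={d,s} out={s}
  b7: in={s} out={s}
  b8: in={s} out=∅

Conflict graph:
  d — {s,u}
  q — {s}
  s — {d,q,u}
  u — {d,s}

N(d) = ["s", "u"]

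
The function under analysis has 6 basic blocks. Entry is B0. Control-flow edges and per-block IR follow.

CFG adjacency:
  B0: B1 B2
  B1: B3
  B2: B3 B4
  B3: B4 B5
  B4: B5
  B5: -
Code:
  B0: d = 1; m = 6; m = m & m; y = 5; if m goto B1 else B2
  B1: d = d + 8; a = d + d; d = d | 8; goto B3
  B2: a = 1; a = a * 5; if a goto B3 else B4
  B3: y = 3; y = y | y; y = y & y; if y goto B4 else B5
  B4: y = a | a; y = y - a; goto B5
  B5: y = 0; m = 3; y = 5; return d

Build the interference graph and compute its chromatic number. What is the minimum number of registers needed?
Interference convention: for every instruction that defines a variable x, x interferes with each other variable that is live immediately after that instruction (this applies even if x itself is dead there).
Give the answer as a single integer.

Per-block:
  B0 def {d,m,y} use ∅
  B1 def {a,d} use {d}
  B2 def {a} use ∅
  B3 def {y} use ∅
  B4 def {y} use {a}
  B5 def {m,y} use {d}

Backward fixpoint:
  B0 li=∅ lo={d}
  B1 li={d} lo={a,d}
  B2 li={d} lo={a,d}
  B3 li={a,d} lo={a,d}
  B4 li={a,d} lo={d}
  B5 li={d} lo=∅

Conflict graph:
  a: {d,y}
  d: {a,m,y}
  m: {d,y}
  y: {a,d,m}

Colouring:
  {a,d,y} pairwise interfere (3-clique) ⇒ χ ≥ 3
  assign a→c2 d→c0 m→c2 y→c1 — no edge inside a register ⇒ χ ≤ 3
  χ = 3

Answer: 3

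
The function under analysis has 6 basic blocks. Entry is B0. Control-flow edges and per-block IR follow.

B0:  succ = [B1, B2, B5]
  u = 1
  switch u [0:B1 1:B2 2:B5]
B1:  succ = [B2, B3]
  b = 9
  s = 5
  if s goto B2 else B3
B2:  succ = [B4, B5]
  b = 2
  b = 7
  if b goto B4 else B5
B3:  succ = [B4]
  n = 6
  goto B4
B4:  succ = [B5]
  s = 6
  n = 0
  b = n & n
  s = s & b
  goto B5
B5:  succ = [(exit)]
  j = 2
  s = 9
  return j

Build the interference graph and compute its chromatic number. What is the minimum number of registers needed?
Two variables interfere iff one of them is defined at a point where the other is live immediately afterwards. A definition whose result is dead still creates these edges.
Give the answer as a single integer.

Answer: 2

Working:
def/use:
  B0 def {u} use ∅
  B1 def {b,s} use ∅
  B2 def {b} use ∅
  B3 def {n} use ∅
  B4 def {b,n,s} use ∅
  B5 def {j,s} use ∅

Backward fixpoint:
  live B0: ∅→∅
  live B1: ∅→∅
  live B2: ∅→∅
  live B3: ∅→∅
  live B4: ∅→∅
  live B5: ∅→∅

Interference:
  b↔{s}
  j↔{s}
  n↔{s}
  s↔{b,j,n}
  u↔∅

Chromatic number:
  clique {b,s} ⇒ need ≥ 2
  2-colouring: r0={s,u}  r1={b,j,n}
  χ = 2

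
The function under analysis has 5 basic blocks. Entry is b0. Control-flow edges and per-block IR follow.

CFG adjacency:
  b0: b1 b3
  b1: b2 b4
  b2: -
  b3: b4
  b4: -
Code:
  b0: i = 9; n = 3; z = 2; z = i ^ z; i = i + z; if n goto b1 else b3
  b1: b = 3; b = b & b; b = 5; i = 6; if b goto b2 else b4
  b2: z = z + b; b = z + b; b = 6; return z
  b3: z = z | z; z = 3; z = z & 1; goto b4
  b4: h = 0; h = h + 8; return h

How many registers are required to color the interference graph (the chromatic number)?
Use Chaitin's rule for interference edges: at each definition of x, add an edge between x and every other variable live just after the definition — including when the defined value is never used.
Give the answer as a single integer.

Block summaries:
  b0: {i,n,z} / ∅
  b1: {b,i} / ∅
  b2: {b,z} / {b,z}
  b3: {z} / {z}
  b4: {h} / ∅

Backward fixpoint:
  live b0: ∅→{z}
  live b1: {z}→{b,z}
  live b2: {b,z}→∅
  live b3: {z}→∅
  live b4: ∅→∅

Interfere edges:
  b: {i,z}
  h: ∅
  i: {b,n,z}
  n: {i,z}
  z: {b,i,n}

Registers:
  {b,i,z} pairwise interfere (3-clique) ⇒ χ ≥ 3
  3-colouring: R0={h,i}  R1={z}  R2={b,n}
  χ = 3

Answer: 3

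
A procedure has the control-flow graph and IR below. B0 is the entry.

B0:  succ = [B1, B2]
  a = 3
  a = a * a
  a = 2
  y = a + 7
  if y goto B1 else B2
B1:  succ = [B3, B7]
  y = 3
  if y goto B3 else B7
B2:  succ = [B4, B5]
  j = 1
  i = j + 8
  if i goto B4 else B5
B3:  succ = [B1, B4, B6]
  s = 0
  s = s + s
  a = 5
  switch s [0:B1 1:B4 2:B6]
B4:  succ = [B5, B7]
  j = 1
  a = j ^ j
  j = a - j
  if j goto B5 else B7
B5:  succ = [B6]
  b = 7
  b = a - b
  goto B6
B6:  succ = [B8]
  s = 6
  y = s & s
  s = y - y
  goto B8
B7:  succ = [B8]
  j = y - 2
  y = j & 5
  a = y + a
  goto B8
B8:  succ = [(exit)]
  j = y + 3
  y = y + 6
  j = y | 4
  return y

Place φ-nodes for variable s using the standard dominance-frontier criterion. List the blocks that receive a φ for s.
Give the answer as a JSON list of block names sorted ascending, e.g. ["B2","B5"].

idom tree: B1←B0 B2←B0 B3←B1 B4←B0 B5←B0 B6←B0 B7←B0 B8←B0
Dom at joins:
  B1: preds {B0,B3}: {B0} ∩ {B0,B1,B3} = {B0}; idom=B0
  B4: preds {B2,B3}: {B0,B2} ∩ {B0,B1,B3} = {B0}; idom=B0
  B5: preds {B2,B4}: {B0,B2} ∩ {B0,B4} = {B0}; idom=B0
  B6: preds {B3,B5}: {B0,B1,B3} ∩ {B0,B5} = {B0}; idom=B0
  B7: preds {B1,B4}: {B0,B1} ∩ {B0,B4} = {B0}; idom=B0
  B8: preds {B6,B7}: {B0,B6} ∩ {B0,B7} = {B0}; idom=B0

Frontier:
  B1←B0: walk · to B0
  B1←B3: walk B3→B1 to B0
  B4←B2: walk B2 to B0
  B4←B3: walk B3→B1 to B0
  B5←B2: walk B2 to B0
  B5←B4: walk B4 to B0
  B6←B3: walk B3→B1 to B0
  B6←B5: walk B5 to B0
  B7←B1: walk B1 to B0
  B7←B4: walk B4 to B0
  B8←B6: walk B6 to B0
  B8←B7: walk B7 to B0
  B0 → ∅
  B1 → {B1,B4,B6,B7}
  B2 → {B4,B5}
  B3 → {B1,B4,B6}
  B4 → {B5,B7}
  B5 → {B6}
  B6 → {B8}
  B7 → {B8}
  B8 → ∅

φ for s: defs {B3,B6}
  DF⁺ = {B1,B4,B5,B6,B7,B8}

Answer: ["B1", "B4", "B5", "B6", "B7", "B8"]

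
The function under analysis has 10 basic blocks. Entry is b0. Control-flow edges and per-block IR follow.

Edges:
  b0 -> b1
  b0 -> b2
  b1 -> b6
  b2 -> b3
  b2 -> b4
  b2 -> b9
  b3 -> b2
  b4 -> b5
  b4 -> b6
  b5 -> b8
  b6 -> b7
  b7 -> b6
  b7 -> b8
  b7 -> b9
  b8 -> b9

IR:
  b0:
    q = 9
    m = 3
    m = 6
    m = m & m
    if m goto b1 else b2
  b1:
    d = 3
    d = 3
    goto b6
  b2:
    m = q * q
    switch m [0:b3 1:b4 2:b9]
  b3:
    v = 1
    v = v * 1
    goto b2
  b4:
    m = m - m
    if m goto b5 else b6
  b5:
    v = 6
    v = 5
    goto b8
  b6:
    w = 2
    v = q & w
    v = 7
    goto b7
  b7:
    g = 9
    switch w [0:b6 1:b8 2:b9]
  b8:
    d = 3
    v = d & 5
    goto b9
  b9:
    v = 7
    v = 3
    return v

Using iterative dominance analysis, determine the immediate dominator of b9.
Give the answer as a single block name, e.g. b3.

idom tree: b1←b0 b2←b0 b3←b2 b4←b2 b5←b4 b6←b0 b7←b6 b8←b0 b9←b0
Dom at joins:
  b2: preds {b0,b3}: {b0} ∩ {b0,b2,b3} = {b0}; idom=b0
  b6: preds {b1,b4,b7}: {b0,b1} ∩ {b0,b2,b4} ∩ {b0,b6,b7} = {b0}; idom=b0
  b8: preds {b5,b7}: {b0,b2,b4,b5} ∩ {b0,b6,b7} = {b0}; idom=b0
  b9: preds {b2,b7,b8}: {b0,b2} ∩ {b0,b6,b7} ∩ {b0,b8} = {b0}; idom=b0

idom(b9) = b0

Answer: b0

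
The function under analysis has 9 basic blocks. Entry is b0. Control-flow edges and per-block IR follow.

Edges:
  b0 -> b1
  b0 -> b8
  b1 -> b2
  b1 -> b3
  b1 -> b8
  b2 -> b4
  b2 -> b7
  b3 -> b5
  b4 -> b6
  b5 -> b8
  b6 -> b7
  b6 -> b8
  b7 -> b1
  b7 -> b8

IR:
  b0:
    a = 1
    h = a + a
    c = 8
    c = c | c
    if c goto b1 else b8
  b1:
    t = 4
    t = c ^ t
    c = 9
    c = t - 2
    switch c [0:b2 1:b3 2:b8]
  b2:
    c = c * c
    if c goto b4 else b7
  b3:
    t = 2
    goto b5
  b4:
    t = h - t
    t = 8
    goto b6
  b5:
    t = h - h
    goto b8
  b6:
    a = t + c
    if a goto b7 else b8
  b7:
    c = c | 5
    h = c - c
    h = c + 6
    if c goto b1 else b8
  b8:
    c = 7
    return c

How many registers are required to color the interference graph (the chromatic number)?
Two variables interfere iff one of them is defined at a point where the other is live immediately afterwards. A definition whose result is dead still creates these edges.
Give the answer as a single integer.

Answer: 3

Working:
Per-block:
  b0: {a,c,h} / ∅
  b1: {c,t} / {c}
  b2: {c} / {c}
  b3: {t} / ∅
  b4: {t} / {h,t}
  b5: {t} / {h}
  b6: {a} / {c,t}
  b7: {c,h} / {c}
  b8: {c} / ∅

Backward fixpoint:
  b0 li=∅ lo={c,h}
  b1 li={c,h} lo={c,h,t}
  b2 li={c,h,t} lo={c,h,t}
  b3 li={h} lo={h}
  b4 li={c,h,t} lo={c,t}
  b5 li={h} lo=∅
  b6 li={c,t} lo={c}
  b7 li={c} lo={c,h}
  b8 li=∅ lo=∅

Interfere edges:
  a↔{c}
  c↔{a,h,t}
  h↔{c,t}
  t↔{c,h}

Colouring:
  {c,h,t} pairwise interfere (3-clique) ⇒ χ ≥ 3
  assign a→c1 c→c0 h→c1 t→c2 — no edge inside a register ⇒ χ ≤ 3
  χ = 3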